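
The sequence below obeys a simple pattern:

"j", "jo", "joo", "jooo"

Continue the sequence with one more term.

Each term is the previous one with o appended.
So the next term is jooo·o.

joooo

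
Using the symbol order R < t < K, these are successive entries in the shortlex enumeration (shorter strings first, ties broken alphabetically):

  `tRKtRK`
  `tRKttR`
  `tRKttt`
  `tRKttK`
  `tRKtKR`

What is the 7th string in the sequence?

Stepping forward 2 times from tRKtKR: tRKtKR → tRKtKt, then the target.

tRKtKK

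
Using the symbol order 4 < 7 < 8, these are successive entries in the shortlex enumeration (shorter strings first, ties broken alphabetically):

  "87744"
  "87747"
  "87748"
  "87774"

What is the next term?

87777

The successor of 87774 increments the rightmost position that isn't already 8 and resets every position after it to 4.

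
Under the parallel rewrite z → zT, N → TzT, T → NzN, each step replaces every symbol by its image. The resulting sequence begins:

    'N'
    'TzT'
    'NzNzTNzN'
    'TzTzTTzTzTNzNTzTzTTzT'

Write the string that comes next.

Replace each of the 21 characters of TzTzTTzTzTNzNTzTzTTzT in place — NzN zT NzN zT NzN NzN zT NzN zT NzN TzT zT TzT NzN zT NzN zT NzN NzN zT NzN — and concatenate.

NzNzTNzNzTNzNNzNzTNzNzTNzNTzTzTTzTNzNzTNzNzTNzNNzNzTNzN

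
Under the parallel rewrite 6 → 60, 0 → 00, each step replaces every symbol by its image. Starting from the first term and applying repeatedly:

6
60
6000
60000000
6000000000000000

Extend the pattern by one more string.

φ(6000000000000000) expands symbol-by-symbol to 60 00 00 00 00 00 00 00 00 00 00 00 00 00 00 00; joining the 16 pieces gives the next term.

60000000000000000000000000000000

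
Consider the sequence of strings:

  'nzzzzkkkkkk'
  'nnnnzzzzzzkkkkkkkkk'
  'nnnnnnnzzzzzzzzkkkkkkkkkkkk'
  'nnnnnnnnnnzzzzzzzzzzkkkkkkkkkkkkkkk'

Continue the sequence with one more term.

The n-th term is 3n-2 n's then 2n+2 z's then 3n+3 k's (n = 1, 2, …).
For the next term, n = 5, so the run lengths are 13, 12, 18.

nnnnnnnnnnnnnzzzzzzzzzzzzkkkkkkkkkkkkkkkkkk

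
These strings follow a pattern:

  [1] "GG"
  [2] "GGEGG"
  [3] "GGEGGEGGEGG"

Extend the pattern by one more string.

Each string is two copies of the previous one joined by 'E'.
Doubling GGEGGEGGEGG with 'E' between the halves:

GGEGGEGGEGGEGGEGGEGGEGG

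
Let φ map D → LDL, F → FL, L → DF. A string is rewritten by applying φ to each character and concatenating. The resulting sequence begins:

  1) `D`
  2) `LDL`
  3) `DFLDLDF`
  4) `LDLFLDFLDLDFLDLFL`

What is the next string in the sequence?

Rewriting the 17 symbols of LDLFLDFLDLDFLDLFL one by one yields DF LDL DF FL DF LDL FL DF LDL DF LDL FL DF LDL DF FL DF; concatenated:

DFLDLDFFLDFLDLFLDFLDLDFLDLFLDFLDLDFFLDF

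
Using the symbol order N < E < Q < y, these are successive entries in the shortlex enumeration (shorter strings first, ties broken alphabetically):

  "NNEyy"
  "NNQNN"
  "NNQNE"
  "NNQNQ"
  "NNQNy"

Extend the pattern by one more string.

NNQEN

Find the rightmost character of NNQNy below y, bump it to the next letter, and reset everything to its right to N.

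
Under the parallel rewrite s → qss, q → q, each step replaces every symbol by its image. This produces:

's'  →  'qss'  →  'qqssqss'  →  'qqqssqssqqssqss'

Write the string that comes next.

qqqqssqssqqssqssqqqssqssqqssqss

Applying the rule to each of the 15 symbols of qqqssqssqqssqss gives the pieces q q q qss qss q qss qss q q qss qss q qss qss, which concatenate to the answer.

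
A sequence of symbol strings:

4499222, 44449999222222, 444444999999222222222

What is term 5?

The n-th term is 2n 4's then 2n 9's then 3n 2's (n = 1, 2, …).
Setting n = 5 gives 10, 10, 15 characters in each block.

44444444449999999999222222222222222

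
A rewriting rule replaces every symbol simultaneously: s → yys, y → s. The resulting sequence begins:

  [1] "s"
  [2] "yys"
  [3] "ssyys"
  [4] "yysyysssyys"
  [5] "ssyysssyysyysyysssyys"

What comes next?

φ(ssyysssyysyysyysssyys) expands symbol-by-symbol to yys yys s s yys yys yys s s yys s s yys s s yys yys yys s s yys; joining the 21 pieces gives the next term.

yysyysssyysyysyysssyysssyysssyysyysyysssyys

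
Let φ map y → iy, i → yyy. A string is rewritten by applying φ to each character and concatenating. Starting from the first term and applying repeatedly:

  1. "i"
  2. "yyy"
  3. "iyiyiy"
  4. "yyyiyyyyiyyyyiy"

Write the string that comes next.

φ(yyyiyyyyiyyyyiy) expands symbol-by-symbol to iy iy iy yyy iy iy iy iy yyy iy iy iy iy yyy iy; joining the 15 pieces gives the next term.

iyiyiyyyyiyiyiyiyyyyiyiyiyiyyyyiy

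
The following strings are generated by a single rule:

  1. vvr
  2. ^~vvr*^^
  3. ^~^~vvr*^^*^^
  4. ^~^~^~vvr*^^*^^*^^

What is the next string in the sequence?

Every step adds ^~ to the front and *^^ to the end of the previous string.
One more step from ^~^~^~vvr*^^*^^*^^ gives the answer.

^~^~^~^~vvr*^^*^^*^^*^^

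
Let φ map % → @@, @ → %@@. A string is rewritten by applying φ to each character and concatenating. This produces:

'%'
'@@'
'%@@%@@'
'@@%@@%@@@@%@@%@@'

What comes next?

%@@%@@@@%@@%@@@@%@@%@@%@@%@@@@%@@%@@@@%@@%@@

φ(@@%@@%@@@@%@@%@@) expands symbol-by-symbol to %@@ %@@ @@ %@@ %@@ @@ %@@ %@@ %@@ %@@ @@ %@@ %@@ @@ %@@ %@@; joining the 16 pieces gives the next term.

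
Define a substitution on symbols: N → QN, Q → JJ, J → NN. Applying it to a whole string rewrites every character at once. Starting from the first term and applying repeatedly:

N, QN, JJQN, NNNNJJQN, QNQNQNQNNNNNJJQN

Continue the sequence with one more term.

φ(QNQNQNQNNNNNJJQN) expands symbol-by-symbol to JJ QN JJ QN JJ QN JJ QN QN QN QN QN NN NN JJ QN; joining the 16 pieces gives the next term.

JJQNJJQNJJQNJJQNQNQNQNQNNNNNJJQN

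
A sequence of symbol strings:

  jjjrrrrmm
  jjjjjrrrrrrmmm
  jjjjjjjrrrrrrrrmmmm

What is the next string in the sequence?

jjjjjjjjjrrrrrrrrrrmmmmm

Reading off run lengths: j runs 3, 5, 7; r runs 4, 6, 8; m runs 2, 3, 4 — each is linear in n (n = 1, 2, …).
For the next term, n = 4, so the run lengths are 9, 10, 5.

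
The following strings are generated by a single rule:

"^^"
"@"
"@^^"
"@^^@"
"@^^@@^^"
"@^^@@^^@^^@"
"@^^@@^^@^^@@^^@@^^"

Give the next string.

This is a Fibonacci-style word recurrence s(k) = s(k−1)·s(k−2): e.g. @·^^ = @^^.
Continuing: @^^@@^^@^^@@^^@@^^ · @^^@@^^@^^@ gives term 8.

@^^@@^^@^^@@^^@@^^@^^@@^^@^^@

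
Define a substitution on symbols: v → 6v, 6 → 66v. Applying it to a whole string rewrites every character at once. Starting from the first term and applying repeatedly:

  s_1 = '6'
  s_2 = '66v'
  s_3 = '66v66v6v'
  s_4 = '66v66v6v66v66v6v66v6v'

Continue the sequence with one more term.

66v66v6v66v66v6v66v6v66v66v6v66v66v6v66v6v66v66v6v66v6v

φ(66v66v6v66v66v6v66v6v) expands symbol-by-symbol to 66v 66v 6v 66v 66v 6v 66v 6v 66v 66v 6v 66v 66v 6v 66v 6v 66v 66v 6v 66v 6v; joining the 21 pieces gives the next term.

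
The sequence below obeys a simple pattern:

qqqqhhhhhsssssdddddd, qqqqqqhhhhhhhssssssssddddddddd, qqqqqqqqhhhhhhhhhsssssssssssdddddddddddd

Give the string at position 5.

Reading off run lengths: q runs 4, 6, 8; h runs 5, 7, 9; s runs 5, 8, 11; d runs 6, 9, 12 — each is linear in n (n = 1, 2, …).
Setting n = 5 gives 12, 13, 17, 18 characters in each block.

qqqqqqqqqqqqhhhhhhhhhhhhhsssssssssssssssssdddddddddddddddddd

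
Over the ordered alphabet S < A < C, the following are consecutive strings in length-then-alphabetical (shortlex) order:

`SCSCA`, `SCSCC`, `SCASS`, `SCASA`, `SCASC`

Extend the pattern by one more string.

Treat SCASC as a base-3 numeral over the given alphabet and add one, carrying through any trailing C's.

SCAAS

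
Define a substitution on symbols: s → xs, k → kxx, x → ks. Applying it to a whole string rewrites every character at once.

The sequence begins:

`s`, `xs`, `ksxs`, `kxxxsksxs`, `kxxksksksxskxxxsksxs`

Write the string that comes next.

kxxkskskxxxskxxxskxxxsksxskxxksksksxskxxxsksxs

Applying the rule to each of the 20 symbols of kxxksksksxskxxxsksxs gives the pieces kxx ks ks kxx xs kxx xs kxx xs ks xs kxx ks ks ks xs kxx xs ks xs, which concatenate to the answer.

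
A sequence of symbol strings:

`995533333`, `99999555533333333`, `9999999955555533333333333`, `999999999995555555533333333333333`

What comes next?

Each string has the form 9^{3n-1} 5^{2n} 3^{3n+2} (n = 1, 2, …).
At n = 5 the blocks have lengths 14, 10, 17.

99999999999999555555555533333333333333333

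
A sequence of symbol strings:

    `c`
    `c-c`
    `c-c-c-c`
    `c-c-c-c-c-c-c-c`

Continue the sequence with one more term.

c-c-c-c-c-c-c-c-c-c-c-c-c-c-c-c

Each string is two copies of the previous one joined by '-'.
So the next term is two copies of c-c-c-c-c-c-c-c with '-' between the halves.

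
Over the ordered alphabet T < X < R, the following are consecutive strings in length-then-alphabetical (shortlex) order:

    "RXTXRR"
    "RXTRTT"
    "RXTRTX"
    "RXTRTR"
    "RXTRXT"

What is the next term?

RXTRXX

Treat RXTRXT as a base-3 numeral over the given alphabet and add one, carrying through any trailing R's.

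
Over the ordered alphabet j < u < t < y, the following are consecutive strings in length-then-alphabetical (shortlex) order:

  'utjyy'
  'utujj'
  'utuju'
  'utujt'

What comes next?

Treat utujt as a base-4 numeral over the given alphabet and add one, carrying through any trailing y's.

utujy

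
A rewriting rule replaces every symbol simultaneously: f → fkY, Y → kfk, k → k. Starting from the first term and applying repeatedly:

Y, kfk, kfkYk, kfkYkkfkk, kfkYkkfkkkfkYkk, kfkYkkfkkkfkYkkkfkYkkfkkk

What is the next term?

kfkYkkfkkkfkYkkkfkYkkfkkkkfkYkkfkkkfkYkkk

Applying the rule to each of the 25 symbols of kfkYkkfkkkfkYkkkfkYkkfkkk gives the pieces k fkY k kfk k k fkY k k k fkY k kfk k k k fkY k kfk k k fkY k k k, which concatenate to the answer.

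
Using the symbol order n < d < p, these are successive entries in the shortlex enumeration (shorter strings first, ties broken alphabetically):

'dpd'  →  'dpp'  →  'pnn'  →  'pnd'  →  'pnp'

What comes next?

pdn

Treat pnp as a base-3 numeral over the given alphabet and add one, carrying through any trailing p's.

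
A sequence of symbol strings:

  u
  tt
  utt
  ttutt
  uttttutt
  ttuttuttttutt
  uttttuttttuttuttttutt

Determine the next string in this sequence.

From term 3 onward, concatenate the second-to-last term with the last: u·tt = utt, tt·utt = ttutt, …
Continuing: ttuttuttttutt · uttttuttttuttuttttutt gives term 8.

ttuttuttttuttuttttuttttuttuttttutt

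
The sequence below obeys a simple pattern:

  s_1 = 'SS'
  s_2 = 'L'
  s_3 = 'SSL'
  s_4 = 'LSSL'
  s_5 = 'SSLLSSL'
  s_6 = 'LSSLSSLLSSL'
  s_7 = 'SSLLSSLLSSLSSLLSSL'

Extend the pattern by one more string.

LSSLSSLLSSLSSLLSSLLSSLSSLLSSL

From term 3 onward, concatenate the second-to-last term with the last: SS·L = SSL, L·SSL = LSSL, …
The next term joins LSSLSSLLSSL and SSLLSSLLSSLSSLLSSL.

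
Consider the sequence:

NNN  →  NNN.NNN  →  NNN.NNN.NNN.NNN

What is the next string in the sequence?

s(k+1) = s(k)·.·s(k) — each term doubles the last with '.' between the halves.
Doubling NNN.NNN.NNN.NNN with '.' between the halves:

NNN.NNN.NNN.NNN.NNN.NNN.NNN.NNN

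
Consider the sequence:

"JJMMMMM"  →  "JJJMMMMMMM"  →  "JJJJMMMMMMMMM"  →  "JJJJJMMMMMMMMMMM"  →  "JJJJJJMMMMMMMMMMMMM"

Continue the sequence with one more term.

Each string has the form J^{n} M^{2n+1}, where the shown terms are n = 2, 3, 4, 5, 6.
At n = 7 the blocks have lengths 7, 15.

JJJJJJJMMMMMMMMMMMMMMM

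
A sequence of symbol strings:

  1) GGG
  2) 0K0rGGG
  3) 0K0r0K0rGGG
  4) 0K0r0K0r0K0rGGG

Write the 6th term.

0K0r0K0r0K0r0K0r0K0rGGG

The strings grow by a fixed prefix 0K0r each time.
From 0K0r0K0r0K0rGGG, 2 further steps: 0K0r0K0r0K0rGGG → 0K0r0K0r0K0r0K0rGGG → (answer).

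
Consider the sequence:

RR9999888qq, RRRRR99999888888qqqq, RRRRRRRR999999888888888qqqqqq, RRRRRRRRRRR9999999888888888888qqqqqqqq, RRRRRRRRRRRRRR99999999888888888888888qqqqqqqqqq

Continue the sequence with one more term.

RRRRRRRRRRRRRRRRR999999999888888888888888888qqqqqqqqqqqq

Term n consists of 3n-1 R's, followed by n+3 9's, followed by 3n 8's, followed by 2n q's (n = 1, 2, …).
At n = 6 the blocks have lengths 17, 9, 18, 12.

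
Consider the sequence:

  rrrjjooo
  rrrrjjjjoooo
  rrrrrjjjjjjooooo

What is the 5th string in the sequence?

Each string has the form r^{n+2} j^{2n} o^{n+2} (n = 1, 2, …).
Setting n = 5 gives 7, 10, 7 characters in each block.

rrrrrrrjjjjjjjjjjooooooo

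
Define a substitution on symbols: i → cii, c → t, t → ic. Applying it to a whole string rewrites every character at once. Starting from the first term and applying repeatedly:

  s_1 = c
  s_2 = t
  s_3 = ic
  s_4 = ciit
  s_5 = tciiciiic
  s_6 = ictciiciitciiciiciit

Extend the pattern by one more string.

Replace each of the 20 characters of ictciiciitciiciiciit in place — cii t ic t cii cii t cii cii ic t cii cii t cii cii t cii cii ic — and concatenate.

ciitictciiciitciiciiictciiciitciiciitciiciiic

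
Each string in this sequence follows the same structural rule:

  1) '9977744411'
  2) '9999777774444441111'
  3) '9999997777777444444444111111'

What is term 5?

Reading off run lengths: 9 runs 2, 4, 6; 7 runs 3, 5, 7; 4 runs 3, 6, 9; 1 runs 2, 4, 6 — each is linear in n (n = 1, 2, …).
Setting n = 5 gives 10, 11, 15, 10 characters in each block.

9999999999777777777774444444444444441111111111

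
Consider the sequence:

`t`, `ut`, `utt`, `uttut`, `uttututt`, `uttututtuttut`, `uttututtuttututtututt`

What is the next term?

Each term (from the third on) is the previous term followed by the one before it: term 3 = ut·t = utt.
The next term joins uttututtuttututtututt and uttututtuttut.

uttututtuttututtututtuttututtuttut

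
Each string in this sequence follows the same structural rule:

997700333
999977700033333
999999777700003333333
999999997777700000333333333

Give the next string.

Term n consists of 2n 9's, followed by n+1 7's, followed by n+1 0's, followed by 2n+1 3's (n = 1, 2, …).
At n = 5 the blocks have lengths 10, 6, 6, 11.

999999999977777700000033333333333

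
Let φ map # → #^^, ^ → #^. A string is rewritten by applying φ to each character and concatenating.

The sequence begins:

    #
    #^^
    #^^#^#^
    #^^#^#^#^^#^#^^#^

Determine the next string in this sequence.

Replace each of the 17 characters of #^^#^#^#^^#^#^^#^ in place — #^^ #^ #^ #^^ #^ #^^ #^ #^^ #^ #^ #^^ #^ #^^ #^ #^ #^^ #^ — and concatenate.

#^^#^#^#^^#^#^^#^#^^#^#^#^^#^#^^#^#^#^^#^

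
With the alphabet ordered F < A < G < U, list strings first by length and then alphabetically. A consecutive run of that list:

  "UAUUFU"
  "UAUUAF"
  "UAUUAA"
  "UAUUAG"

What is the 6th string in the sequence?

UAUUGF

Advancing 2 positions from UAUUAG through UAUUAG → UAUUAU reaches term 6.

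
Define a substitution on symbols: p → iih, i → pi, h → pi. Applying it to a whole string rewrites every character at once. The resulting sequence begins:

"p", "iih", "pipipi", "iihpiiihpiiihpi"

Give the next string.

pipipiiihpipipipiiihpipipipiiihpi

Replace each of the 15 characters of iihpiiihpiiihpi in place — pi pi pi iih pi pi pi pi iih pi pi pi pi iih pi — and concatenate.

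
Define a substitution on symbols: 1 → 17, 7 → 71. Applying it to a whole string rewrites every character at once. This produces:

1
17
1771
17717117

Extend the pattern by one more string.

Expanding 17717117: 1→17, 7→71, 7→71, 1→17, 7→71, 1→17, 1→17, 7→71. Concatenated: 17 71 71 17 71 17 17 71.

1771711771171771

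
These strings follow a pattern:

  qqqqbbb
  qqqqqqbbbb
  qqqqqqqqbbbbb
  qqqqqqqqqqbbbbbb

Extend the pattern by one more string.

qqqqqqqqqqqqbbbbbbb

Reading off run lengths: q runs 4, 6, 8, 10; b runs 3, 4, 5, 6 — each is linear in n, where the shown terms are n = 2, 3, 4, 5.
At n = 6 the blocks have lengths 12, 7.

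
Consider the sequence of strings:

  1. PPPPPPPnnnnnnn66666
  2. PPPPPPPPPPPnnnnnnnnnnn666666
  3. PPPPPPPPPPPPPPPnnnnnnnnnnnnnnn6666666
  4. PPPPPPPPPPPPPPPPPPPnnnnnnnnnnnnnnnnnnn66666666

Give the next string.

The n-th term is 4n-1 P's then 4n-1 n's then n+3 6's, where the shown terms are n = 2, 3, 4, 5.
For the next term, n = 6, so the run lengths are 23, 23, 9.

PPPPPPPPPPPPPPPPPPPPPPPnnnnnnnnnnnnnnnnnnnnnnn666666666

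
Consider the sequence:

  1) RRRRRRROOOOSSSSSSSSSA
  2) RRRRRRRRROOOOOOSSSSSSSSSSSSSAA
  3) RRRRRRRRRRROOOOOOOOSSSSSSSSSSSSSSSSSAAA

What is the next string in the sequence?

Each string has the form R^{2n+3} O^{2n} S^{4n+1} A^{n-1}, where the shown terms are n = 2, 3, 4.
For the next term, n = 5, so the run lengths are 13, 10, 21, 4.

RRRRRRRRRRRRROOOOOOOOOOSSSSSSSSSSSSSSSSSSSSSAAAA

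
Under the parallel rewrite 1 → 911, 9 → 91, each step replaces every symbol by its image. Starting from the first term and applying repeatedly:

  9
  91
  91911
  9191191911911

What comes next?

9191191911911919119191191191911911

Replace each of the 13 characters of 9191191911911 in place — 91 911 91 911 911 91 911 91 911 911 91 911 911 — and concatenate.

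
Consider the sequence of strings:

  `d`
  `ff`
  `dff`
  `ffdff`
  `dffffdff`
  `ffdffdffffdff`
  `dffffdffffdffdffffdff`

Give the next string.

ffdffdffffdffdffffdffffdffdffffdff

From term 3 onward, concatenate the second-to-last term with the last: d·ff = dff, ff·dff = ffdff, …
The next term joins ffdffdffffdff and dffffdffffdffdffffdff.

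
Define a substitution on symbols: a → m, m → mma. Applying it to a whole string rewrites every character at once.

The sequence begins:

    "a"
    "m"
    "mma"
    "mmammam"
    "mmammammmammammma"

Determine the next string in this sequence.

Rewriting the 17 symbols of mmammammmammammma one by one yields mma mma m mma mma m mma mma mma m mma mma m mma mma mma m; concatenated:

mmammammmammammmammammammmammammmammammam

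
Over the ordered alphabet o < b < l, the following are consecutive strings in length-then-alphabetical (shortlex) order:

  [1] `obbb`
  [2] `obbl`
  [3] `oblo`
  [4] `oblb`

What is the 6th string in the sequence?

oloo

Advancing 2 positions from oblb through oblb → obll reaches term 6.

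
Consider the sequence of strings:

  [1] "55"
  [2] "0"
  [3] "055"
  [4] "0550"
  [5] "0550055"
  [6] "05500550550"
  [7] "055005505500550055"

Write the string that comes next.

05500550550055005505500550550

This is a Fibonacci-style word recurrence s(k) = s(k−1)·s(k−2): e.g. 0·55 = 055.
The next term joins 055005505500550055 and 05500550550.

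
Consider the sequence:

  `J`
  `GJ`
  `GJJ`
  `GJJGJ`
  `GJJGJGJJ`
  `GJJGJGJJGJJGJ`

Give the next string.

Each term (from the third on) is the previous term followed by the one before it: term 3 = GJ·J = GJJ.
So term 7 is GJJGJGJJGJJGJ·GJJGJGJJ.

GJJGJGJJGJJGJGJJGJGJJ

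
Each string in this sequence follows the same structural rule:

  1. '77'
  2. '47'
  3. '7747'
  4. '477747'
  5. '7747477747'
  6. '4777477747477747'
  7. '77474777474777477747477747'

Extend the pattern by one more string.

477747774747774777474777474777477747477747

Each term (from the third on) is the two preceding terms concatenated in order: term 3 = 77·47 = 7747.
The next term joins 4777477747477747 and 77474777474777477747477747.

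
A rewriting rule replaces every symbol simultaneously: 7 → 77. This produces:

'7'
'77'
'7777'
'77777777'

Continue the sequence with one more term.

7777777777777777

Apply φ to 77777777 symbol by symbol: 7→77, 7→77, 7→77, 7→77, 7→77, 7→77, 7→77, 7→77; joined: 77 77 77 77 77 77 77 77.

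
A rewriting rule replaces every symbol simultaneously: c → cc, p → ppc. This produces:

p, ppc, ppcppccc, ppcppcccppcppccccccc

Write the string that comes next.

ppcppcccppcppcccccccppcppcccppcppccccccccccccccc

Applying the rule to each of the 20 symbols of ppcppcccppcppccccccc gives the pieces ppc ppc cc ppc ppc cc cc cc ppc ppc cc ppc ppc cc cc cc cc cc cc cc, which concatenate to the answer.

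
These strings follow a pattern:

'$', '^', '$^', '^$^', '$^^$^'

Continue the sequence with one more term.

Each term (from the third on) is the two preceding terms concatenated in order: term 3 = $·^ = $^.
The next term joins ^$^ and $^^$^.

^$^$^^$^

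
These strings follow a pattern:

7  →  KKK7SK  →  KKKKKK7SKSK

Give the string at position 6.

KKKKKKKKKKKKKKK7SKSKSKSKSK

Every step adds KKK to the front and SK to the end of the previous string.
From KKKKKK7SKSK, 3 further steps: KKKKKK7SKSK → KKKKKKKKK7SKSKSK → KKKKKKKKKKKK7SKSKSKSK → (answer).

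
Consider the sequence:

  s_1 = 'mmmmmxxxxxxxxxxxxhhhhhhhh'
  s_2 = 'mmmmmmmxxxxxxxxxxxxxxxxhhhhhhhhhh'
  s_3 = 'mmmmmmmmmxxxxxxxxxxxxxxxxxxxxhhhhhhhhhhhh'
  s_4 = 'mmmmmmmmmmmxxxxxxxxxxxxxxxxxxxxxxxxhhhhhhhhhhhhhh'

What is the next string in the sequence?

The n-th term is 2n-1 m's then 4n x's then 2n+2 h's, where the shown terms are n = 3, 4, 5, 6.
At n = 7 the blocks have lengths 13, 28, 16.

mmmmmmmmmmmmmxxxxxxxxxxxxxxxxxxxxxxxxxxxxhhhhhhhhhhhhhhhh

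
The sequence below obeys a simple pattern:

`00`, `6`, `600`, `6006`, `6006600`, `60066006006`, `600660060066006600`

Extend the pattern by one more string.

60066006006600660060066006006

From term 3 onward, concatenate the last term with the second-to-last: 6·00 = 600, 600·6 = 6006, …
Continuing: 600660060066006600 · 60066006006 gives term 8.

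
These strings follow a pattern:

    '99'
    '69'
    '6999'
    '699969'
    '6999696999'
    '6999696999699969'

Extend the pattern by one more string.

69996969996999696999696999

Each term (from the third on) is the previous term followed by the one before it: term 3 = 69·99 = 6999.
So term 7 is 6999696999699969·6999696999.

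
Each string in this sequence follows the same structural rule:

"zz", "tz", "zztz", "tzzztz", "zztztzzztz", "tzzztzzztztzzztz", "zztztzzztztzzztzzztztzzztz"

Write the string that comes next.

From term 3 onward, concatenate the second-to-last term with the last: zz·tz = zztz, tz·zztz = tzzztz, …
So term 8 is tzzztzzztztzzztz·zztztzzztztzzztzzztztzzztz.

tzzztzzztztzzztzzztztzzztztzzztzzztztzzztz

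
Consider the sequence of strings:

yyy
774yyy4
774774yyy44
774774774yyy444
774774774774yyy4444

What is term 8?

Every step adds 774 to the front and 4 to the end of the previous string.
From 774774774774yyy4444, 3 further steps: 774774774774yyy4444 → 774774774774774yyy44444 → 774774774774774774yyy444444 → (answer).

774774774774774774774yyy4444444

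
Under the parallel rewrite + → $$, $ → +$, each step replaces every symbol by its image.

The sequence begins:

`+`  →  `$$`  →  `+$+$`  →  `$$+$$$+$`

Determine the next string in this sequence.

+$+$$$+$+$+$$$+$

Expanding $$+$$$+$: $→+$, $→+$, +→$$, $→+$, $→+$, $→+$, +→$$, $→+$. Concatenated: +$ +$ $$ +$ +$ +$ $$ +$.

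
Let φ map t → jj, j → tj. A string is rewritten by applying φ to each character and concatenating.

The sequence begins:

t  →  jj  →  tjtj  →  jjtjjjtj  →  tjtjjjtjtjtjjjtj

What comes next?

Rewriting the 16 symbols of tjtjjjtjtjtjjjtj one by one yields jj tj jj tj tj tj jj tj jj tj jj tj tj tj jj tj; concatenated:

jjtjjjtjtjtjjjtjjjtjjjtjtjtjjjtj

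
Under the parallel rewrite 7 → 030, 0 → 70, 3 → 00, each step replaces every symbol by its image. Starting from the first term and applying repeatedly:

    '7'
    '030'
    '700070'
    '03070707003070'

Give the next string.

70007003070030700307070007003070

φ(03070707003070) expands symbol-by-symbol to 70 00 70 030 70 030 70 030 70 70 00 70 030 70; joining the 14 pieces gives the next term.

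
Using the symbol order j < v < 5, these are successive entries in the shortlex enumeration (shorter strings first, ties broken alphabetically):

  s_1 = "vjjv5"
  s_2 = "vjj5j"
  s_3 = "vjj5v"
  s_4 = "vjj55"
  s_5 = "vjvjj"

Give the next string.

Treat vjvjj as a base-3 numeral over the given alphabet and add one, carrying through any trailing 5's.

vjvjv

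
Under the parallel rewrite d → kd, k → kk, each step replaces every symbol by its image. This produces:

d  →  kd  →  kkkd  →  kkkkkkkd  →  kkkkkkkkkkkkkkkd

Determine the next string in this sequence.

kkkkkkkkkkkkkkkkkkkkkkkkkkkkkkkd

Applying the rule to each of the 16 symbols of kkkkkkkkkkkkkkkd gives the pieces kk kk kk kk kk kk kk kk kk kk kk kk kk kk kk kd, which concatenate to the answer.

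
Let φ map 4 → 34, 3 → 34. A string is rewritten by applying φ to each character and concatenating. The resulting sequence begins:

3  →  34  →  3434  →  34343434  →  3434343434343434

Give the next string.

Rewriting the 16 symbols of 3434343434343434 one by one yields 34 34 34 34 34 34 34 34 34 34 34 34 34 34 34 34; concatenated:

34343434343434343434343434343434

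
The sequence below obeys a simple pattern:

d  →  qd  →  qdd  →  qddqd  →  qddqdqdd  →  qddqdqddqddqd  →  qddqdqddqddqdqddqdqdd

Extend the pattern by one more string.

Each term (from the third on) is the previous term followed by the one before it: term 3 = qd·d = qdd.
Continuing: qddqdqddqddqdqddqdqdd · qddqdqddqddqd gives term 8.

qddqdqddqddqdqddqdqddqddqdqddqddqd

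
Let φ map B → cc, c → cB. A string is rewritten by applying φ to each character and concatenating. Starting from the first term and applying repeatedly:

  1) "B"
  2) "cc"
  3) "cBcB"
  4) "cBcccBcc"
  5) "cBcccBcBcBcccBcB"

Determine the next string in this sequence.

Rewriting the 16 symbols of cBcccBcBcBcccBcB one by one yields cB cc cB cB cB cc cB cc cB cc cB cB cB cc cB cc; concatenated:

cBcccBcBcBcccBcccBcccBcBcBcccBcc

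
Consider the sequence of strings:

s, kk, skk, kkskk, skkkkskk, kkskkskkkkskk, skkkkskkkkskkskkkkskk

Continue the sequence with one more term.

kkskkskkkkskkskkkkskkkkskkskkkkskk

Each term (from the third on) is the two preceding terms concatenated in order: term 3 = s·kk = skk.
The next term joins kkskkskkkkskk and skkkkskkkkskkskkkkskk.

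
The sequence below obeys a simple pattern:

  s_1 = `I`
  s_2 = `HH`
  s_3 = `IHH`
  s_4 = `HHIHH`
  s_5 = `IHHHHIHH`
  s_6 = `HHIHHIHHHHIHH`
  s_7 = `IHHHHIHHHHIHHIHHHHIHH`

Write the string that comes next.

Each term (from the third on) is the two preceding terms concatenated in order: term 3 = I·HH = IHH.
The next term joins HHIHHIHHHHIHH and IHHHHIHHHHIHHIHHHHIHH.

HHIHHIHHHHIHHIHHHHIHHHHIHHIHHHHIHH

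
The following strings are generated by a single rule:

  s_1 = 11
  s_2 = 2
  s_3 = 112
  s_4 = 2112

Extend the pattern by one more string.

From term 3 onward, concatenate the second-to-last term with the last: 11·2 = 112, 2·112 = 2112, …
The next term joins 112 and 2112.

1122112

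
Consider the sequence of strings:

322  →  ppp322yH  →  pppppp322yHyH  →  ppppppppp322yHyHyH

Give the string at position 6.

ppppppppppppppp322yHyHyHyHyH

Every step adds ppp to the front and yH to the end of the previous string.
From ppppppppp322yHyHyH, 2 further steps: ppppppppp322yHyHyH → pppppppppppp322yHyHyHyH → (answer).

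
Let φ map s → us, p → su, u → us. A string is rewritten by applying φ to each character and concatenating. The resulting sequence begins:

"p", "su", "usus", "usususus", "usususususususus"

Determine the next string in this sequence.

Applying the rule to each of the 16 symbols of usususususususus gives the pieces us us us us us us us us us us us us us us us us, which concatenate to the answer.

usususususususususususususususus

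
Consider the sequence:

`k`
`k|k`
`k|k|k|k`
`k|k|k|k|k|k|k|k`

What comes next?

s(k+1) = s(k)·|·s(k) — each term doubles the last with '|' between the halves.
Doubling k|k|k|k|k|k|k|k with '|' between the halves:

k|k|k|k|k|k|k|k|k|k|k|k|k|k|k|k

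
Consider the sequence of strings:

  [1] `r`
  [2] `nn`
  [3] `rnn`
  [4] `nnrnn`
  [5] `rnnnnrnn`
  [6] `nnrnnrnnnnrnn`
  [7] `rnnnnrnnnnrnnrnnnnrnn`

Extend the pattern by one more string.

Each term (from the third on) is the two preceding terms concatenated in order: term 3 = r·nn = rnn.
The next term joins nnrnnrnnnnrnn and rnnnnrnnnnrnnrnnnnrnn.

nnrnnrnnnnrnnrnnnnrnnnnrnnrnnnnrnn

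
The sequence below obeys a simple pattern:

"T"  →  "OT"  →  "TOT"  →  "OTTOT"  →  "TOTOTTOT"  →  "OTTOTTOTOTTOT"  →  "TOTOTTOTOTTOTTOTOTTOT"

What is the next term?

OTTOTTOTOTTOTTOTOTTOTOTTOTTOTOTTOT

This is a Fibonacci-style word recurrence s(k) = s(k−2)·s(k−1): e.g. T·OT = TOT.
So term 8 is OTTOTTOTOTTOT·TOTOTTOTOTTOTTOTOTTOT.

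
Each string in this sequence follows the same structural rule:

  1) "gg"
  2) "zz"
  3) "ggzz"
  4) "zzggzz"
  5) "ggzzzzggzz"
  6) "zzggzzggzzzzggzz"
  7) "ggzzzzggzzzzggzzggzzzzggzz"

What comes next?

zzggzzggzzzzggzzggzzzzggzzzzggzzggzzzzggzz

From term 3 onward, concatenate the second-to-last term with the last: gg·zz = ggzz, zz·ggzz = zzggzz, …
The next term joins zzggzzggzzzzggzz and ggzzzzggzzzzggzzggzzzzggzz.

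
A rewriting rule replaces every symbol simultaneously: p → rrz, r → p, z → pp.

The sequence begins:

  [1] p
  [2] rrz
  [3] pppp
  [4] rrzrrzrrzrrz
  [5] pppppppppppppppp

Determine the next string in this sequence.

rrzrrzrrzrrzrrzrrzrrzrrzrrzrrzrrzrrzrrzrrzrrzrrz

φ(pppppppppppppppp) expands symbol-by-symbol to rrz rrz rrz rrz rrz rrz rrz rrz rrz rrz rrz rrz rrz rrz rrz rrz; joining the 16 pieces gives the next term.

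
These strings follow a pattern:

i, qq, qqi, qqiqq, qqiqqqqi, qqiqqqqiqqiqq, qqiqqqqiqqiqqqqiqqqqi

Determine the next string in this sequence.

qqiqqqqiqqiqqqqiqqqqiqqiqqqqiqqiqq

From term 3 onward, concatenate the last term with the second-to-last: qq·i = qqi, qqi·qq = qqiqq, …
Continuing: qqiqqqqiqqiqqqqiqqqqi · qqiqqqqiqqiqq gives term 8.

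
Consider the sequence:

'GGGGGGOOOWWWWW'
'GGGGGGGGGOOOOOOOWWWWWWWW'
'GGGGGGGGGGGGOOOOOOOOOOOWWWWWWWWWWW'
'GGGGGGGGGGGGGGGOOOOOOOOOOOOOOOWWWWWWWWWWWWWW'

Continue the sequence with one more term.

The n-th term is 3n+3 G's then 4n-1 O's then 3n+2 W's (n = 1, 2, …).
At n = 5 the blocks have lengths 18, 19, 17.

GGGGGGGGGGGGGGGGGGOOOOOOOOOOOOOOOOOOOWWWWWWWWWWWWWWWWW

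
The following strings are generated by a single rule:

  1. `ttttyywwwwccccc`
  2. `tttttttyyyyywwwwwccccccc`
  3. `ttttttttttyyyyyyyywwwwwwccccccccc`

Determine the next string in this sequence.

Each string has the form t^{3n+1} y^{3n-1} w^{n+3} c^{2n+3} (n = 1, 2, …).
At n = 4 the blocks have lengths 13, 11, 7, 11.

tttttttttttttyyyyyyyyyyywwwwwwwccccccccccc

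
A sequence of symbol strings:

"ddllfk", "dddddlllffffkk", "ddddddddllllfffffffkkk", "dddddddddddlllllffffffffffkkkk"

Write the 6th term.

The n-th term is 3n-1 d's then n+1 l's then 3n-2 f's then n k's (n = 1, 2, …).
For term 6, n = 6, so the run lengths are 17, 7, 16, 6.

dddddddddddddddddlllllllffffffffffffffffkkkkkk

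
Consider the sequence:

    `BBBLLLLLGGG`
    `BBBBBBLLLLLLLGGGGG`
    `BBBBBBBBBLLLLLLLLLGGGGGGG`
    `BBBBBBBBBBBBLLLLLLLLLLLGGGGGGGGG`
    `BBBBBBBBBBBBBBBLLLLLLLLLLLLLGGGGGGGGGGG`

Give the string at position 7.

Reading off run lengths: B runs 3, 6, 9, 12, 15; L runs 5, 7, 9, 11, 13; G runs 3, 5, 7, 9, 11 — each is linear in n (n = 1, 2, …).
Setting n = 7 gives 21, 17, 15 characters in each block.

BBBBBBBBBBBBBBBBBBBBBLLLLLLLLLLLLLLLLLGGGGGGGGGGGGGGG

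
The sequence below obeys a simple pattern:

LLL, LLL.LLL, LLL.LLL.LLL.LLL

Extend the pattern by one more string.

LLL.LLL.LLL.LLL.LLL.LLL.LLL.LLL

Every step duplicates the string with '.' between the halves.
One more doubling of LLL.LLL.LLL.LLL gives the answer.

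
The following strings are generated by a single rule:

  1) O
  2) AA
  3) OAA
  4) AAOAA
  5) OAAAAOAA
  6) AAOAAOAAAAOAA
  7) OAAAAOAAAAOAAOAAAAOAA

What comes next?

AAOAAOAAAAOAAOAAAAOAAAAOAAOAAAAOAA

From term 3 onward, concatenate the second-to-last term with the last: O·AA = OAA, AA·OAA = AAOAA, …
The next term joins AAOAAOAAAAOAA and OAAAAOAAAAOAAOAAAAOAA.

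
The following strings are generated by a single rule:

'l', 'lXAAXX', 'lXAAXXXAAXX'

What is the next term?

Every step adds XAAXX to the end: s(k+1) = s(k)·XAAXX.
Applying this once more to lXAAXXXAAXX:

lXAAXXXAAXXXAAXX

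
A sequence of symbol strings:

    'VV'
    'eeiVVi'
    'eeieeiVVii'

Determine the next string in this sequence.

s(k+1) = eei·s(k)·i, so each term gains eei as a prefix and i as a suffix.
Applying this once more to eeieeiVVii:

eeieeieeiVViii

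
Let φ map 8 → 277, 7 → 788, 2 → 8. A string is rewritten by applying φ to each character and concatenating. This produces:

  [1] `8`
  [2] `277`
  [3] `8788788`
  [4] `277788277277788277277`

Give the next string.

87887887882772778788788878878878827727787887888788788

Replace each of the 21 characters of 277788277277788277277 in place — 8 788 788 788 277 277 8 788 788 8 788 788 788 277 277 8 788 788 8 788 788 — and concatenate.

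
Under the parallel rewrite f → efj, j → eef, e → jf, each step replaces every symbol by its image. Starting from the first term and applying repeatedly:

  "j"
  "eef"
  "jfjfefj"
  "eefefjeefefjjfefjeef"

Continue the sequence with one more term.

jfjfefjjfefjeefjfjfefjjfefjeefeefefjjfefjeefjfjfefj

φ(eefefjeefefjjfefjeef) expands symbol-by-symbol to jf jf efj jf efj eef jf jf efj jf efj eef eef efj jf efj eef jf jf efj; joining the 20 pieces gives the next term.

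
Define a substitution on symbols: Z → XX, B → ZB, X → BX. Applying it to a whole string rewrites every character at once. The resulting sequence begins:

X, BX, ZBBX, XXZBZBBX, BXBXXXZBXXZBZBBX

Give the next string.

Rewriting the 16 symbols of BXBXXXZBXXZBZBBX one by one yields ZB BX ZB BX BX BX XX ZB BX BX XX ZB XX ZB ZB BX; concatenated:

ZBBXZBBXBXBXXXZBBXBXXXZBXXZBZBBX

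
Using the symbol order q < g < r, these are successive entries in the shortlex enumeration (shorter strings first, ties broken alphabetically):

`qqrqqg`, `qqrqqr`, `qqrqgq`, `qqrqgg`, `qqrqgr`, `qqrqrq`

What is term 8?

qqrqrr

Stepping forward 2 times from qqrqrq: qqrqrq → qqrqrg, then the target.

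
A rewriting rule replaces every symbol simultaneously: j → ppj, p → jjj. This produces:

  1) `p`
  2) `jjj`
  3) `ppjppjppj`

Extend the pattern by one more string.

Apply φ to ppjppjppj symbol by symbol: p→jjj, p→jjj, j→ppj, p→jjj, p→jjj, j→ppj, p→jjj, p→jjj, j→ppj; joined: jjj jjj ppj jjj jjj ppj jjj jjj ppj.

jjjjjjppjjjjjjjppjjjjjjjppj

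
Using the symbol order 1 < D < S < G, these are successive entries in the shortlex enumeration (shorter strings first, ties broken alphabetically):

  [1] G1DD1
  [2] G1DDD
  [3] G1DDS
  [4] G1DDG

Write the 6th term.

G1DSD

Advancing 2 positions from G1DDG through G1DDG → G1DS1 reaches term 6.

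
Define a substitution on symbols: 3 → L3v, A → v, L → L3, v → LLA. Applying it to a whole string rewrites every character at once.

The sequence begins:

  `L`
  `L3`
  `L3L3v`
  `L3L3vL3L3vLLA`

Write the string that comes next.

L3L3vL3L3vLLAL3L3vL3L3vLLAL3L3v

Replace each of the 13 characters of L3L3vL3L3vLLA in place — L3 L3v L3 L3v LLA L3 L3v L3 L3v LLA L3 L3 v — and concatenate.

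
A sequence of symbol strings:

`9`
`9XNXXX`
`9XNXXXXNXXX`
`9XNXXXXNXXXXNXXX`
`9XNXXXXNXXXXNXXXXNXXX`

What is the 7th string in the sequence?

9XNXXXXNXXXXNXXXXNXXXXNXXXXNXXX

Each term is the previous one with XNXXX appended.
From 9XNXXXXNXXXXNXXXXNXXX, 2 further steps: 9XNXXXXNXXXXNXXXXNXXX → 9XNXXXXNXXXXNXXXXNXXXXNXXX → (answer).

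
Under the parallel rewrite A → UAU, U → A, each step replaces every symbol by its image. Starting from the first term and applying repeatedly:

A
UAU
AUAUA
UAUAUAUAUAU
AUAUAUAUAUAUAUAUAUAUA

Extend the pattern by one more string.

Rewriting the 21 symbols of AUAUAUAUAUAUAUAUAUAUA one by one yields UAU A UAU A UAU A UAU A UAU A UAU A UAU A UAU A UAU A UAU A UAU; concatenated:

UAUAUAUAUAUAUAUAUAUAUAUAUAUAUAUAUAUAUAUAUAU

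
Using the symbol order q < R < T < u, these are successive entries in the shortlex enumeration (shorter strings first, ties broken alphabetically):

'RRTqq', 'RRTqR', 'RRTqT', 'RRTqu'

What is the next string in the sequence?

Treat RRTqu as a base-4 numeral over the given alphabet and add one, carrying through any trailing u's.

RRTRq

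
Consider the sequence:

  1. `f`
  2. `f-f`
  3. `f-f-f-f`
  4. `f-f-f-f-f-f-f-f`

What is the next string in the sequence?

Every step duplicates the string with '-' between the halves.
So the next term is two copies of f-f-f-f-f-f-f-f with '-' between the halves.

f-f-f-f-f-f-f-f-f-f-f-f-f-f-f-f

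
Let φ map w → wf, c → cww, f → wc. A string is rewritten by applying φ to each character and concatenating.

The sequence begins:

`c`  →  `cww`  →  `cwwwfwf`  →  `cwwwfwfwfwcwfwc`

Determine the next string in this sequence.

cwwwfwfwfwcwfwcwfwcwfcwwwfwcwfcww

Applying the rule to each of the 15 symbols of cwwwfwfwfwcwfwc gives the pieces cww wf wf wf wc wf wc wf wc wf cww wf wc wf cww, which concatenate to the answer.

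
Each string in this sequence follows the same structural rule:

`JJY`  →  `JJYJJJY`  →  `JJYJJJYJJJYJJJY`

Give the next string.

Each string is two copies of the previous one joined by 'J'.
Doubling JJYJJJYJJJYJJJY with 'J' between the halves:

JJYJJJYJJJYJJJYJJJYJJJYJJJYJJJY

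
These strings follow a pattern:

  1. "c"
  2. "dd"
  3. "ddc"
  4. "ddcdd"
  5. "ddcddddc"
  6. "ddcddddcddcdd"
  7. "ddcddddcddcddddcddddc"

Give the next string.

ddcddddcddcddddcddddcddcddddcddcdd

Each term (from the third on) is the previous term followed by the one before it: term 3 = dd·c = ddc.
The next term joins ddcddddcddcddddcddddc and ddcddddcddcdd.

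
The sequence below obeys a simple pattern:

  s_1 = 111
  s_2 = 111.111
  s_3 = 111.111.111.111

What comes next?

Every step duplicates the string with '.' between the halves.
Doubling 111.111.111.111 with '.' between the halves:

111.111.111.111.111.111.111.111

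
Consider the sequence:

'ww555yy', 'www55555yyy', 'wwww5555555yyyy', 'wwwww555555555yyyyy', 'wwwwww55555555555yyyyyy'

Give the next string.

The n-th term is n w's then 2n-1 5's then n y's, where the shown terms are n = 2, 3, 4, 5, 6.
Setting n = 7 gives 7, 13, 7 characters in each block.

wwwwwww5555555555555yyyyyyy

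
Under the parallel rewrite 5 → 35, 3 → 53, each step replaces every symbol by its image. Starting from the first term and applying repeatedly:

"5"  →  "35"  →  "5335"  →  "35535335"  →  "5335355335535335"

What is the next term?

Rewriting the 16 symbols of 5335355335535335 one by one yields 35 53 53 35 53 35 35 53 53 35 35 53 35 53 53 35; concatenated:

35535335533535535335355335535335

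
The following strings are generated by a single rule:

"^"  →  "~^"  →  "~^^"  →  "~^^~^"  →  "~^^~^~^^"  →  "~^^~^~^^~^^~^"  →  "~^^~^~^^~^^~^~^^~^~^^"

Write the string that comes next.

~^^~^~^^~^^~^~^^~^~^^~^^~^~^^~^^~^

Each term (from the third on) is the previous term followed by the one before it: term 3 = ~^·^ = ~^^.
The next term joins ~^^~^~^^~^^~^~^^~^~^^ and ~^^~^~^^~^^~^.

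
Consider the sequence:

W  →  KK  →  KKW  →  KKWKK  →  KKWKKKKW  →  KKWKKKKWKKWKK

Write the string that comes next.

KKWKKKKWKKWKKKKWKKKKW

Each term (from the third on) is the previous term followed by the one before it: term 3 = KK·W = KKW.
So term 7 is KKWKKKKWKKWKK·KKWKKKKW.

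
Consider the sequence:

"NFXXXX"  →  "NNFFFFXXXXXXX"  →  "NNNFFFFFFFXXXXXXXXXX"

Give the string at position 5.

Reading off run lengths: N runs 1, 2, 3; F runs 1, 4, 7; X runs 4, 7, 10 — each is linear in n (n = 1, 2, …).
At n = 5 the blocks have lengths 5, 13, 16.

NNNNNFFFFFFFFFFFFFXXXXXXXXXXXXXXXX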